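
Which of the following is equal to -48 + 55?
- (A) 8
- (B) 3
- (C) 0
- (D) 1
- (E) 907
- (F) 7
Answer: F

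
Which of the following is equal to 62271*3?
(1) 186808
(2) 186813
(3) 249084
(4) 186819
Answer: 2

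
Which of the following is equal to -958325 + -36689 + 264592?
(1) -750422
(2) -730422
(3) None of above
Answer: 2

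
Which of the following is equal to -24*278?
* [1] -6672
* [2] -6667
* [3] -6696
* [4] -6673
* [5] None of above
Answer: 1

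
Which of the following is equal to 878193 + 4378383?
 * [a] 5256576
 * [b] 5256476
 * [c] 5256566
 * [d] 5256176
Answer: a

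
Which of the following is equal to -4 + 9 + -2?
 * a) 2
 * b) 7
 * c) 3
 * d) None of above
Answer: c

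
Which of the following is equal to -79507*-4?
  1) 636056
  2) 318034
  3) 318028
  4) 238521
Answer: 3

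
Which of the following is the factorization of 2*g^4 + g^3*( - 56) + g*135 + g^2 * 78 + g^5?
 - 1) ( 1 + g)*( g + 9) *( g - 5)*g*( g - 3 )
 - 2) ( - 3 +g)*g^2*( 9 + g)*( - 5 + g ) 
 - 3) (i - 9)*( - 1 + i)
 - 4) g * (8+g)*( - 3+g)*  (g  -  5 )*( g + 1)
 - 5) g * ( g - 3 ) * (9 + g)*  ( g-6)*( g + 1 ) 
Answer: 1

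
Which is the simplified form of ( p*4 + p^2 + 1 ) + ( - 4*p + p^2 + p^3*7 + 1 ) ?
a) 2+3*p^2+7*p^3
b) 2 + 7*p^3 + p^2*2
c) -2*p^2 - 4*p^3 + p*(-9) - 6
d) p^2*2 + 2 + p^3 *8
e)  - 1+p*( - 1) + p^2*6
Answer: b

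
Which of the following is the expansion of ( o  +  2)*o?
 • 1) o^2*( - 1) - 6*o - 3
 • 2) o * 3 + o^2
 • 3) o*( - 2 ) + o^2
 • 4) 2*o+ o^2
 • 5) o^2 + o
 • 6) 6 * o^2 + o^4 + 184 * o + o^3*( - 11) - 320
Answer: 4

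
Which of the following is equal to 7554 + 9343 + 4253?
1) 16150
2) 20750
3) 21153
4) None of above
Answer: 4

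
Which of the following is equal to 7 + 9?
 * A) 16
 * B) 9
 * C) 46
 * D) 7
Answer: A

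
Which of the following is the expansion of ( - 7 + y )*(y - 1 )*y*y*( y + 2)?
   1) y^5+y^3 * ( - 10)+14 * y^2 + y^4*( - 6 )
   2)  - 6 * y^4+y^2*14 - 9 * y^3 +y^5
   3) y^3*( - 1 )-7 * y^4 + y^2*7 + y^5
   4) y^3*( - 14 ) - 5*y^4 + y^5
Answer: 2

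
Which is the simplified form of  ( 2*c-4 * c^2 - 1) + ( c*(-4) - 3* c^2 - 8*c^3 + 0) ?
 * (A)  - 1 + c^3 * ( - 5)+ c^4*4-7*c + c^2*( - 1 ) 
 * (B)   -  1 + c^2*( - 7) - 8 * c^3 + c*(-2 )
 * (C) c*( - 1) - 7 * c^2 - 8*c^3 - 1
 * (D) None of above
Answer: B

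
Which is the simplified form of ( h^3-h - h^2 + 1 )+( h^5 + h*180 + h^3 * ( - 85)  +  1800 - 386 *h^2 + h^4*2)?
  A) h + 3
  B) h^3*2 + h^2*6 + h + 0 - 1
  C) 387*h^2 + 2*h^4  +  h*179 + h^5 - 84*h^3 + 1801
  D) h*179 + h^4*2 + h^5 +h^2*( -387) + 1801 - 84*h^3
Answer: D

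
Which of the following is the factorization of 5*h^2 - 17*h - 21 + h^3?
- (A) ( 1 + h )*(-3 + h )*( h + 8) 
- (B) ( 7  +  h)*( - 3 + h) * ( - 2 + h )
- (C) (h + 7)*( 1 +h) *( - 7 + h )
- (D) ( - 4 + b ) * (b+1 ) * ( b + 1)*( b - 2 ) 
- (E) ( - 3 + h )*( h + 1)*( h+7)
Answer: E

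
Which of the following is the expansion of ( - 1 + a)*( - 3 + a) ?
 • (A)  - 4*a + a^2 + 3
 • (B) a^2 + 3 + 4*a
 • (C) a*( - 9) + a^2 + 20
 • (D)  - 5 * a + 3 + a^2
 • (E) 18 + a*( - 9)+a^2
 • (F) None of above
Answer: A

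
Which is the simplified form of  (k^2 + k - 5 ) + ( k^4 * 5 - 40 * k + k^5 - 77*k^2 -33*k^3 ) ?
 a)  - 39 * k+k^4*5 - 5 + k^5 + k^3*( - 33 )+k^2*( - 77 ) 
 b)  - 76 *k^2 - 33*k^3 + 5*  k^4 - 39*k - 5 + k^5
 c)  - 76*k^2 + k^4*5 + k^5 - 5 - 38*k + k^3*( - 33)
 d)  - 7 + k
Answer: b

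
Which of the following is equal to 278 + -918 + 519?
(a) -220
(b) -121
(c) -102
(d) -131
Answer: b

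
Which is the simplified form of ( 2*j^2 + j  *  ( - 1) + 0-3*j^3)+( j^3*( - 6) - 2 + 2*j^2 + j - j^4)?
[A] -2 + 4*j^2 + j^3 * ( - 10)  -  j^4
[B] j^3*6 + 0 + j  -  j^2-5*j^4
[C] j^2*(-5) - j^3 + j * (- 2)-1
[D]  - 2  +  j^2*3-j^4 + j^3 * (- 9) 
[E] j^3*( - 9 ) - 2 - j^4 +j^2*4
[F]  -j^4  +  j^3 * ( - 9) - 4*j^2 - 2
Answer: E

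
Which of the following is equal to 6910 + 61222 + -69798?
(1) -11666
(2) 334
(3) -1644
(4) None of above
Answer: 4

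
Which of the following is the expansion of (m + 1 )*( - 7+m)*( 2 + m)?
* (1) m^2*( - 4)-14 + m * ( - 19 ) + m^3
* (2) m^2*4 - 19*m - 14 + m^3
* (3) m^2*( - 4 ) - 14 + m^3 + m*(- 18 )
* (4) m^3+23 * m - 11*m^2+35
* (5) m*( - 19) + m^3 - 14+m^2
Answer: 1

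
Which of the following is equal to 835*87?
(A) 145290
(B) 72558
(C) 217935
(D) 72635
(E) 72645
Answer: E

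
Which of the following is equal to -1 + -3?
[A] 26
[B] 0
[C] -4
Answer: C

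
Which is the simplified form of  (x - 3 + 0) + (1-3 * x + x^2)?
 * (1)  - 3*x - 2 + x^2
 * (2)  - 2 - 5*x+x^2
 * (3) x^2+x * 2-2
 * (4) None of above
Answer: 4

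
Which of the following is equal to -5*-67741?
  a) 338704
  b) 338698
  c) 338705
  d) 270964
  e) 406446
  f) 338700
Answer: c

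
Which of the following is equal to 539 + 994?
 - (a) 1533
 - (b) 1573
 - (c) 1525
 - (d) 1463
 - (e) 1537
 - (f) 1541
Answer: a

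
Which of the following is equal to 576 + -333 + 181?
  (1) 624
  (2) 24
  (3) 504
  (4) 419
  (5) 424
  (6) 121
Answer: 5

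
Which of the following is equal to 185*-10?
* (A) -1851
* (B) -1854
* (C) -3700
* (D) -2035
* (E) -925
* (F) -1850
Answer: F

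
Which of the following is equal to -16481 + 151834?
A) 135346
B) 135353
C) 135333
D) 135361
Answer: B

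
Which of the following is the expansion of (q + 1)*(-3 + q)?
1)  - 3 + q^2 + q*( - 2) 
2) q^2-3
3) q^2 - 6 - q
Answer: 1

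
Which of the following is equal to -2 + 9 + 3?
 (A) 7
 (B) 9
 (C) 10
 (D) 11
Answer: C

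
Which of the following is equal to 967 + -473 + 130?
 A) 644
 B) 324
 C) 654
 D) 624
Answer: D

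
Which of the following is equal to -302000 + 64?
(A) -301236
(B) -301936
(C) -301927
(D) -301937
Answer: B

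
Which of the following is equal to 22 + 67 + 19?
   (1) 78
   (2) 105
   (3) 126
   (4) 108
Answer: 4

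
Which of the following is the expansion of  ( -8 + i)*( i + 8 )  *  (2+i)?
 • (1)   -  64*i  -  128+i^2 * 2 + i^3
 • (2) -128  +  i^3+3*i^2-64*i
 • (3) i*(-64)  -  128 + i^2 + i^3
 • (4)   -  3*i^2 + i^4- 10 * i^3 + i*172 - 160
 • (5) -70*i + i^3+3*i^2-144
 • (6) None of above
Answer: 1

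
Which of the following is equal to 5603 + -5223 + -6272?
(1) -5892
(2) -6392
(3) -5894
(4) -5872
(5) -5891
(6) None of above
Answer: 1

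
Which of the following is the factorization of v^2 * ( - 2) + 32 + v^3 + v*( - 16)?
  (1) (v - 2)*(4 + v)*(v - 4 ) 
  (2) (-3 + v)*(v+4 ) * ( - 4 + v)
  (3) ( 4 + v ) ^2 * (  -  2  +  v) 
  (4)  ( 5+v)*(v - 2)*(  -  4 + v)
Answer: 1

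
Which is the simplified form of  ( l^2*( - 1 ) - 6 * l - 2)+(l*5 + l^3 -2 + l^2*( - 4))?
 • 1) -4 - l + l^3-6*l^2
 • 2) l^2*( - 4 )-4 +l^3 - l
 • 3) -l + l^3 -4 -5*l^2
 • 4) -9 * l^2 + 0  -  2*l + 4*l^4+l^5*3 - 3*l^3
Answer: 3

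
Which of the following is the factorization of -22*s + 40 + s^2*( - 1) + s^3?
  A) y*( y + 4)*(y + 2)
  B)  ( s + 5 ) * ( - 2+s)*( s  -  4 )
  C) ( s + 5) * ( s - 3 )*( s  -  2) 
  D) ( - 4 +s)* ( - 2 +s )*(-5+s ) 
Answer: B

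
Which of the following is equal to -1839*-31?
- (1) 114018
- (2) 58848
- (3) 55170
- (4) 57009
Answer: 4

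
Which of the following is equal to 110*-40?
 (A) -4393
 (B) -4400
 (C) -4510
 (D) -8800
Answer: B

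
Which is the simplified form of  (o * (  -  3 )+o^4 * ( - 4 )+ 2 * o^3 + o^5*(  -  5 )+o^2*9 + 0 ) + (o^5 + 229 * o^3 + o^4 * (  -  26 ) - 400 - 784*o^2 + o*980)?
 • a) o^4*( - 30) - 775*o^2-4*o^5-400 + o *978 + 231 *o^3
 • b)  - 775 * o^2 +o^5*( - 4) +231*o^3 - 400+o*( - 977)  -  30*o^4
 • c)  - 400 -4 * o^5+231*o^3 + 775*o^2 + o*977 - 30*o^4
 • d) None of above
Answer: d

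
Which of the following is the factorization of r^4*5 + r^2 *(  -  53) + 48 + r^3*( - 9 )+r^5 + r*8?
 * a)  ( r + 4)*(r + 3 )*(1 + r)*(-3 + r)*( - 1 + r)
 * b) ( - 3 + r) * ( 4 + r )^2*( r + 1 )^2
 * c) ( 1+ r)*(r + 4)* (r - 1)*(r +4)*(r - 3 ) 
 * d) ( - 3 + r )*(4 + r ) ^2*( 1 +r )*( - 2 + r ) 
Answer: c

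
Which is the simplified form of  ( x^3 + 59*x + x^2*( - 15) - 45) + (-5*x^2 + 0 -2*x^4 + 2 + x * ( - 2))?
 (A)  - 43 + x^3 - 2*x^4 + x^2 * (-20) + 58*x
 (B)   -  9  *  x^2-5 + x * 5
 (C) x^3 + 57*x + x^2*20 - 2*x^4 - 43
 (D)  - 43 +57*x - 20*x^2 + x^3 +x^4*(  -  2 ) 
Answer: D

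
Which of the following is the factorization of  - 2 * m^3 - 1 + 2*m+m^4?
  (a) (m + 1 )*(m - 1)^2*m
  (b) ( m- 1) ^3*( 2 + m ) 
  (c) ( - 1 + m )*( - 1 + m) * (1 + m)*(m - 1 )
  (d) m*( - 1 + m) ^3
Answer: c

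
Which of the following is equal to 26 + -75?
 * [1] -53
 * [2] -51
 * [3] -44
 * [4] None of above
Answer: 4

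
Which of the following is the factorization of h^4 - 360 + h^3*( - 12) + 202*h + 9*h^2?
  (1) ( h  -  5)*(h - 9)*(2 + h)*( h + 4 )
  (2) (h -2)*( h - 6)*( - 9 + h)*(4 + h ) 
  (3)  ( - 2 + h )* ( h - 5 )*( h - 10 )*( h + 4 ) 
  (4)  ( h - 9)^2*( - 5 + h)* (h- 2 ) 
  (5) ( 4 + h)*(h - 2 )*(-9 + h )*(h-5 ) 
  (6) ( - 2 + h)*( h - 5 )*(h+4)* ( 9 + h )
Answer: 5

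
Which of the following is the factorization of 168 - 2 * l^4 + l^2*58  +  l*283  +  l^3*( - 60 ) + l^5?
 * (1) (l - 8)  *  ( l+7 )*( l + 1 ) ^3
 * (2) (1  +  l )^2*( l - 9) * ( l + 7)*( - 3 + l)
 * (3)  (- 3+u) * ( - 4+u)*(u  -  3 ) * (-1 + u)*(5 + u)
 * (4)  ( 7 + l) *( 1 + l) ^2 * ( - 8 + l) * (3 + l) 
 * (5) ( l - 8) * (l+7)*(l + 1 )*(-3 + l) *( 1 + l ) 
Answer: 5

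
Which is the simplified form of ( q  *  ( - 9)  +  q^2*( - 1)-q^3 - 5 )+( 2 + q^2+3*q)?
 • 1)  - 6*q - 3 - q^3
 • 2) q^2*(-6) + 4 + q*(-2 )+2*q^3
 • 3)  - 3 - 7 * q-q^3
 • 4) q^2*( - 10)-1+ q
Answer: 1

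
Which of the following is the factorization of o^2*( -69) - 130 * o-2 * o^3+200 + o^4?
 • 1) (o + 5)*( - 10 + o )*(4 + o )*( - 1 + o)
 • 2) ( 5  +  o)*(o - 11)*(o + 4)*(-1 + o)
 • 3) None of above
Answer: 1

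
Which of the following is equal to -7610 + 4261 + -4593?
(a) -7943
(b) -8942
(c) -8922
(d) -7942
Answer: d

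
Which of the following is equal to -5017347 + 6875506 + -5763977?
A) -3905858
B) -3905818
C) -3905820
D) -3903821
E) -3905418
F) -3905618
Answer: B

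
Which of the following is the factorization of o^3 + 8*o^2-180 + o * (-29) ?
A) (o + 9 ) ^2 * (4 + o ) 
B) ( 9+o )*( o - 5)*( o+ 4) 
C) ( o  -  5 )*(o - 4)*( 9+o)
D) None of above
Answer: B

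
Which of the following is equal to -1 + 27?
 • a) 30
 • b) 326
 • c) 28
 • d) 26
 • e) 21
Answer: d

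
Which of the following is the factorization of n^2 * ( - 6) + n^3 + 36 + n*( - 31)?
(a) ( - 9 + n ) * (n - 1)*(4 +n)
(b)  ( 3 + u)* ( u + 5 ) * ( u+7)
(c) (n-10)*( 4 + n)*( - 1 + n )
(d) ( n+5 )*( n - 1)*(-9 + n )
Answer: a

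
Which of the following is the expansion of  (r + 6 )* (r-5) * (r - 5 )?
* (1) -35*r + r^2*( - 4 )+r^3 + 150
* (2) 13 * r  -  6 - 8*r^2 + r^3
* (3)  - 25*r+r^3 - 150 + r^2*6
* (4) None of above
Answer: 1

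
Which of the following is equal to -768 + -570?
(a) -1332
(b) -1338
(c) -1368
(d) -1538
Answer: b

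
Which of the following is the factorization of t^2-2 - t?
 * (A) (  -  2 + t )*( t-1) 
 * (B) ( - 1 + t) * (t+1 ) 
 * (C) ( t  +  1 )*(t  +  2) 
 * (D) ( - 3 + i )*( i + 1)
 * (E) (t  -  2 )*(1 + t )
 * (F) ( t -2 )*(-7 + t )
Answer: E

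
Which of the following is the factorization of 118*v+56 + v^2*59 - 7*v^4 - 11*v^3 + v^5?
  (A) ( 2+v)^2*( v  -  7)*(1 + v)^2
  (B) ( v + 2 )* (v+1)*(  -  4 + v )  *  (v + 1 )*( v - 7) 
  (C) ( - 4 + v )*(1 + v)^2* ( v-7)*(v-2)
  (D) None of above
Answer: B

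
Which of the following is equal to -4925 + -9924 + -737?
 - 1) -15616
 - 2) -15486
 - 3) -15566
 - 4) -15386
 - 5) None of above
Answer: 5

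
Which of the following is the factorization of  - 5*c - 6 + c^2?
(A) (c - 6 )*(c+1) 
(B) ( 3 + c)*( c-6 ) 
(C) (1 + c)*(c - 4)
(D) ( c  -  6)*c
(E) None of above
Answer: A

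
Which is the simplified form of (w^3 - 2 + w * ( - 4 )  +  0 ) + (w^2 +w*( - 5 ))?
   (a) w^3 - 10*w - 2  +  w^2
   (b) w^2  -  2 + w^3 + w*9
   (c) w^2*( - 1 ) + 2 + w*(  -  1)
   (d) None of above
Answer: d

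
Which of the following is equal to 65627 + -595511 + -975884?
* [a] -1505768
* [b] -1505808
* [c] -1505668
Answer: a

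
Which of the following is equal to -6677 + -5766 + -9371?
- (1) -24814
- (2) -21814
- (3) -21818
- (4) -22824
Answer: 2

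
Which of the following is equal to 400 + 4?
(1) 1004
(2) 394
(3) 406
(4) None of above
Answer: 4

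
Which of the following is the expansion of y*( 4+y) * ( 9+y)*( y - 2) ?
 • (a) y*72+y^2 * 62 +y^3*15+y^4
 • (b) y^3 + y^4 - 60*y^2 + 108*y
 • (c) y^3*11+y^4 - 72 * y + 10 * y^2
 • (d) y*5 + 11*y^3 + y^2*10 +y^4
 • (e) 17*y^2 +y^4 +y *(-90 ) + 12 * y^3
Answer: c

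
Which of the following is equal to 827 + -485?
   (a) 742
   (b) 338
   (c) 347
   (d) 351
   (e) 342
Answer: e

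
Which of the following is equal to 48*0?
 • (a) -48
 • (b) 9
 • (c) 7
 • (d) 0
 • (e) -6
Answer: d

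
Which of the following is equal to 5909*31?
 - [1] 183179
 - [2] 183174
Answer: 1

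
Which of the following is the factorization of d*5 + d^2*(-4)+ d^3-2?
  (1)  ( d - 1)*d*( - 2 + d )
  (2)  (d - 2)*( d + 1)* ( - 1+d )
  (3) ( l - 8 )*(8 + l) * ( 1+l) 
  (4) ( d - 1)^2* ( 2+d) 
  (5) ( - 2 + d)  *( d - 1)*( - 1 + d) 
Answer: 5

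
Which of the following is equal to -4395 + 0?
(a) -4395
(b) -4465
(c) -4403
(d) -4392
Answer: a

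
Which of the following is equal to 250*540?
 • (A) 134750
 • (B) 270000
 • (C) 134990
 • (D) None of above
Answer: D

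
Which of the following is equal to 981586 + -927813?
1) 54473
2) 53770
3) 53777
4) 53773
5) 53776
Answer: 4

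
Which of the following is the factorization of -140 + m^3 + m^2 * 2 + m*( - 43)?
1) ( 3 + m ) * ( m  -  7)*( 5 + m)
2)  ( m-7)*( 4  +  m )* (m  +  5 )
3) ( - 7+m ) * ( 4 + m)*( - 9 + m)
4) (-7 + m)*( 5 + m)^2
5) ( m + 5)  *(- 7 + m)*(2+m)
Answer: 2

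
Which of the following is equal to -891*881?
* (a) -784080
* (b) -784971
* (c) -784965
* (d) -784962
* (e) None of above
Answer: b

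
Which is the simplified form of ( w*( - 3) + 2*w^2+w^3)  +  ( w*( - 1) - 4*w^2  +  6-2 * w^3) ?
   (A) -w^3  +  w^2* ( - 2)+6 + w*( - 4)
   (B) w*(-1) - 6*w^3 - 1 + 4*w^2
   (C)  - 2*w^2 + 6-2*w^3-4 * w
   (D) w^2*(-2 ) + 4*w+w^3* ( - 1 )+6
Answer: A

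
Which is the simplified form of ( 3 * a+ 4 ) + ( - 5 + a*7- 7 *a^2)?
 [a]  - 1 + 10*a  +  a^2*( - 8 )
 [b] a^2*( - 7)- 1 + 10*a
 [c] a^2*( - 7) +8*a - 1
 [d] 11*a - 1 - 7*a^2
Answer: b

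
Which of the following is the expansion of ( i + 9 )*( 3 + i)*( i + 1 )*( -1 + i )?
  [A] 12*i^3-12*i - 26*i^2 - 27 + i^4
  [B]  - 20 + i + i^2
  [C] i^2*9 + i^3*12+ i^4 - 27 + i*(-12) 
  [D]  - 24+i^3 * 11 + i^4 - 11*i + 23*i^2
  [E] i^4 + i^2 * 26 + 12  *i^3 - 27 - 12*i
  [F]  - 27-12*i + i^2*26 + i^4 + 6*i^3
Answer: E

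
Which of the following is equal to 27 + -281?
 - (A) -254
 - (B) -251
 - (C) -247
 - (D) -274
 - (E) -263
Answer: A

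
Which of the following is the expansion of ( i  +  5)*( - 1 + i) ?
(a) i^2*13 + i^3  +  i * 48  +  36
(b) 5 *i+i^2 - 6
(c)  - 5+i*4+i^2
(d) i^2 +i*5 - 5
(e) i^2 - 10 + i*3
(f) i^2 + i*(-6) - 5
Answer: c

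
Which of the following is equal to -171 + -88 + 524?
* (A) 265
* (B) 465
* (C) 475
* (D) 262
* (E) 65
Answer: A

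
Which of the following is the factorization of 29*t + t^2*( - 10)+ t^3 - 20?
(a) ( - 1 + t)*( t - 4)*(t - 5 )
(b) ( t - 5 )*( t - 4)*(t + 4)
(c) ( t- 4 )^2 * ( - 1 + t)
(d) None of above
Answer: a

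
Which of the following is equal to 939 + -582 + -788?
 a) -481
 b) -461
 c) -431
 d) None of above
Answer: c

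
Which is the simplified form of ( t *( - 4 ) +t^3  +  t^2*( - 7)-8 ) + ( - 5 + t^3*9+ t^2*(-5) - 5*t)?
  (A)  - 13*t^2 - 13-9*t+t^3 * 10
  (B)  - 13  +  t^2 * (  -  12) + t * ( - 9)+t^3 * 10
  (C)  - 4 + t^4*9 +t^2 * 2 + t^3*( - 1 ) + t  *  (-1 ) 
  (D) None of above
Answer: B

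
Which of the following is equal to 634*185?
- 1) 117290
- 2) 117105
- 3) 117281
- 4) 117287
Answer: 1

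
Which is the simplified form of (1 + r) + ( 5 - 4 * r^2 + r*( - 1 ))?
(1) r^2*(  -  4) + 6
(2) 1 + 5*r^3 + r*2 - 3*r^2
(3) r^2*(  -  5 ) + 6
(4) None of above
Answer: 1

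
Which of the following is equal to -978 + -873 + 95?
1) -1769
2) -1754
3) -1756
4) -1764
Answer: 3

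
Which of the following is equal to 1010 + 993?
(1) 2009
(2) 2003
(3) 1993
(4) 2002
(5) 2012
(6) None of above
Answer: 2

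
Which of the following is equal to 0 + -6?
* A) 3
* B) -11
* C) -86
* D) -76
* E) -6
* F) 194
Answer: E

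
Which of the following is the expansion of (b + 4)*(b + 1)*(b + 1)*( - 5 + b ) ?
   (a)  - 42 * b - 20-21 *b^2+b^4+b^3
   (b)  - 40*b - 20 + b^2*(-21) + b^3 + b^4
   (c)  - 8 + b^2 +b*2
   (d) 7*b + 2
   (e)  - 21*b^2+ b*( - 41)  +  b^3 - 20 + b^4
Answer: e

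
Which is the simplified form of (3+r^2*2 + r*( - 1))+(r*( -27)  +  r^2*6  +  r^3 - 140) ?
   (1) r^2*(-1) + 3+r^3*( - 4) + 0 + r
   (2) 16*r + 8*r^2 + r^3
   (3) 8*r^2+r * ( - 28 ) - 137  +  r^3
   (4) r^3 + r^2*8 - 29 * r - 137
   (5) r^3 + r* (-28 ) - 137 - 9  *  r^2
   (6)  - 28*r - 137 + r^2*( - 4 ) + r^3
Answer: 3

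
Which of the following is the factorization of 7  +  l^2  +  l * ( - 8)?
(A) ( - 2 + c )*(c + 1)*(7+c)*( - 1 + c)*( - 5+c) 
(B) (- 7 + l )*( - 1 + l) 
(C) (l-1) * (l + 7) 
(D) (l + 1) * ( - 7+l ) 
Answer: B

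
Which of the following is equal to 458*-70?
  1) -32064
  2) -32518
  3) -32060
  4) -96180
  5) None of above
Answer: 3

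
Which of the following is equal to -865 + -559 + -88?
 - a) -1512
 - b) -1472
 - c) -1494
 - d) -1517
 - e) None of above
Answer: a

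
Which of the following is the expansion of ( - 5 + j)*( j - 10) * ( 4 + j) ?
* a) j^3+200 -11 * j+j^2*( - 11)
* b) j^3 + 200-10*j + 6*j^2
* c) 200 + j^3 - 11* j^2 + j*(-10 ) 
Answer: c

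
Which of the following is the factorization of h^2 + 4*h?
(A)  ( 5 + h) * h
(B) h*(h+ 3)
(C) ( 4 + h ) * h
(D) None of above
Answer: C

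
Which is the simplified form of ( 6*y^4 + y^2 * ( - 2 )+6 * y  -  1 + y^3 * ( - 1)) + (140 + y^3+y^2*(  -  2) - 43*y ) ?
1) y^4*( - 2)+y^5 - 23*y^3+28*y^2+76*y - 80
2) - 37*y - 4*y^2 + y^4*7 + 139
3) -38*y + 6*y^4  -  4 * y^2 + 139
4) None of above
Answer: 4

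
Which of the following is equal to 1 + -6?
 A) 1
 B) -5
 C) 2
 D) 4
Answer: B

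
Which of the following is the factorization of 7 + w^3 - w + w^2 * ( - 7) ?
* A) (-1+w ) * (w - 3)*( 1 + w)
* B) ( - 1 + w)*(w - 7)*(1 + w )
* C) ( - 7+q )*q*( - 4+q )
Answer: B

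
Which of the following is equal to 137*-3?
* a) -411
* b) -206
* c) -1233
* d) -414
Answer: a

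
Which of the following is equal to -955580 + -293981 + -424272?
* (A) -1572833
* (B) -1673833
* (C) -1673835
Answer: B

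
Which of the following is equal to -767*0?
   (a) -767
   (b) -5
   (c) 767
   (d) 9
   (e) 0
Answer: e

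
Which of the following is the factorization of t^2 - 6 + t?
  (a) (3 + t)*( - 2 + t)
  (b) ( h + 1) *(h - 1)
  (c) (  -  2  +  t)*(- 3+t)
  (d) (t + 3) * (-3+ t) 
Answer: a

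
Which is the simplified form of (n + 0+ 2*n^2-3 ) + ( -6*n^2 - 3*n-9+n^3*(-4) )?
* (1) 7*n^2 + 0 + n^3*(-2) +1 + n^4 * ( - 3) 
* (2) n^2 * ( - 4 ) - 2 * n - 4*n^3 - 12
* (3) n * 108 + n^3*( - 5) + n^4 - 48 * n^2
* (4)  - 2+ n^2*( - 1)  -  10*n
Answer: 2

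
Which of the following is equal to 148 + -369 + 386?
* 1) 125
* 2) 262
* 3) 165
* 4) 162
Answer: 3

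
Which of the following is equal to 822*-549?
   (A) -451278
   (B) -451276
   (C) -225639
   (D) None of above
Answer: A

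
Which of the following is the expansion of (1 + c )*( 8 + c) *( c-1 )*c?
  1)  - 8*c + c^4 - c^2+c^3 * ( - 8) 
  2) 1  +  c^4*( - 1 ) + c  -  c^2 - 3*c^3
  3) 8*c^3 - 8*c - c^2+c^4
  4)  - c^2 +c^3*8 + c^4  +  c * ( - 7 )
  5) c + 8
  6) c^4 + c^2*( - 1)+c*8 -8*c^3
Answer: 3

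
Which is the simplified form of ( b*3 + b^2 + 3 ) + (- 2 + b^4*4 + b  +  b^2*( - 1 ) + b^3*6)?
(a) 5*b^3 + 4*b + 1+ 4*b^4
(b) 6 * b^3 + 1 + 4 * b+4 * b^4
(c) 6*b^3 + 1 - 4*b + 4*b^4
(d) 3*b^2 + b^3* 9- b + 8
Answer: b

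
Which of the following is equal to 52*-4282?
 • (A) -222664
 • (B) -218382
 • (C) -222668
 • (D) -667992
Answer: A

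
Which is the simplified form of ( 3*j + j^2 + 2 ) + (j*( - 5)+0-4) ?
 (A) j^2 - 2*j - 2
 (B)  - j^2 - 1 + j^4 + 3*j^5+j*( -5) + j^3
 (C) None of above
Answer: A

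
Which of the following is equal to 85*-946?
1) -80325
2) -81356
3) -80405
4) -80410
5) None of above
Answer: 4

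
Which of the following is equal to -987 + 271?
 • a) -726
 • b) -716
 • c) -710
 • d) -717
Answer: b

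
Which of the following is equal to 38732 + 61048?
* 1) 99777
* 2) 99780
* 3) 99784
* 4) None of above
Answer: 2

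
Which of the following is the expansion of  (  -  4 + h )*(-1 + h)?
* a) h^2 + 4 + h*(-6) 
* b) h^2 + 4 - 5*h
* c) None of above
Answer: b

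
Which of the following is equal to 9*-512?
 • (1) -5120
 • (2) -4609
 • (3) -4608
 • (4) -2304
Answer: 3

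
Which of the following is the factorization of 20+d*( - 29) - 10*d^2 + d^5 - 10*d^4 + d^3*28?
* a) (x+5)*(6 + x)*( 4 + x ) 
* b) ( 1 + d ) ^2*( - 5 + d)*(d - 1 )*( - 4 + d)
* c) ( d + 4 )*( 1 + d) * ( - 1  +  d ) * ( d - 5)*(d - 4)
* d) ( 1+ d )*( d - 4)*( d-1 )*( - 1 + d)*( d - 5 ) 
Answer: d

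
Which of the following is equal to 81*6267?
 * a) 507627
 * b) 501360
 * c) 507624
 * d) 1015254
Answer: a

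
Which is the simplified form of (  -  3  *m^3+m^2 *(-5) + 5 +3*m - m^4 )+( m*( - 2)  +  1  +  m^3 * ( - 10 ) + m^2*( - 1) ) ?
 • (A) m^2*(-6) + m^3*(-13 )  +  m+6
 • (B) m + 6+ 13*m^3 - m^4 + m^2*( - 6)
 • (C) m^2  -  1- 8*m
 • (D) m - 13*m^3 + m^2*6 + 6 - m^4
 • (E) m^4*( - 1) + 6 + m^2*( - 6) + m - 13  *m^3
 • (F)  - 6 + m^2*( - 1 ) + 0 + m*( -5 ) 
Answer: E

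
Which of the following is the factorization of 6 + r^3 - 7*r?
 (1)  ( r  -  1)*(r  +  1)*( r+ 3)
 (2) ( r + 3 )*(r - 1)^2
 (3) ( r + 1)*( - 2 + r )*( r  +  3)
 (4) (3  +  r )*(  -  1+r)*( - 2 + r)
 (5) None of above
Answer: 4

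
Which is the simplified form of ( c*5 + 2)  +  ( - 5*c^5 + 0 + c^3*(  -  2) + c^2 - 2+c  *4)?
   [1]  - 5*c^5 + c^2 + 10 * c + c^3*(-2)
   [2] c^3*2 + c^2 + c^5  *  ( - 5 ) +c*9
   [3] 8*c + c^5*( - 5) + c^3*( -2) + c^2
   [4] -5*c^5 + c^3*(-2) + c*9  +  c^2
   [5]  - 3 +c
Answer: 4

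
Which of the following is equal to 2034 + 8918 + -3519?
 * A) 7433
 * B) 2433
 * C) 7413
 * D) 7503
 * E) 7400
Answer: A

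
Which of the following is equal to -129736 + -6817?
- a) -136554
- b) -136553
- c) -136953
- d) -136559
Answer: b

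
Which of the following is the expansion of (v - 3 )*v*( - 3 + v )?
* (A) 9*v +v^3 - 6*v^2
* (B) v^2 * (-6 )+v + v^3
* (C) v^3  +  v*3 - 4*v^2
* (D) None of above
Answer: A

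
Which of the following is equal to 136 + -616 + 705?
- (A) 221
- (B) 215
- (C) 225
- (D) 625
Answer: C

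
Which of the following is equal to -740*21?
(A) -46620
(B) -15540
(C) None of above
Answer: B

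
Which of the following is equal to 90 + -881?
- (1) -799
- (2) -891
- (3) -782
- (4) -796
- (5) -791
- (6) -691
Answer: 5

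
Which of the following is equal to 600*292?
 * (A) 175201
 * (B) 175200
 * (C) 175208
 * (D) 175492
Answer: B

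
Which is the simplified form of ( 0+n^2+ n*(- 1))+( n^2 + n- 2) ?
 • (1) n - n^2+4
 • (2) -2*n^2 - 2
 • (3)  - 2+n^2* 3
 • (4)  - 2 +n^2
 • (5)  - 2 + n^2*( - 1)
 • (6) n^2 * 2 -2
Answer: 6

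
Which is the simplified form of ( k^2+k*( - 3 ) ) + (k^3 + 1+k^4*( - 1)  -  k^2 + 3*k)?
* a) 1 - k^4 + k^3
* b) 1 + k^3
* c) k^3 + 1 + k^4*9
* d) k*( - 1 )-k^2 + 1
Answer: a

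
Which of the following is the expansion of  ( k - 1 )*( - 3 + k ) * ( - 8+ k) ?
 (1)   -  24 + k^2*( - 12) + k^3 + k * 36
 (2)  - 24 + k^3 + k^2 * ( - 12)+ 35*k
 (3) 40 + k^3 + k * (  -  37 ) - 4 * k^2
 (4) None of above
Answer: 2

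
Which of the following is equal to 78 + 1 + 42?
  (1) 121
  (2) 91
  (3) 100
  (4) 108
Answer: 1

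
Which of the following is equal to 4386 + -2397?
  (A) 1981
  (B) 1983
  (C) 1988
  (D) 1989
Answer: D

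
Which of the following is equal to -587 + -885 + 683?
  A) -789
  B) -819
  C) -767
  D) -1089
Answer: A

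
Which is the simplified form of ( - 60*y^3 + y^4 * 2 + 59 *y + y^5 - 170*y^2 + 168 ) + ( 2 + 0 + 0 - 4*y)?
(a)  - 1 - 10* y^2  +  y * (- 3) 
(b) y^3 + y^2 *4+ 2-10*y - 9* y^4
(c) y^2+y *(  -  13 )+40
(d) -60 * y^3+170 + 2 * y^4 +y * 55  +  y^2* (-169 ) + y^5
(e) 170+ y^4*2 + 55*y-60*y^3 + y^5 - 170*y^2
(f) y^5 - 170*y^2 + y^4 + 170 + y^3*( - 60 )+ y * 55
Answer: e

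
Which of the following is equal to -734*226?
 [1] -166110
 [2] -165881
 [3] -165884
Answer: 3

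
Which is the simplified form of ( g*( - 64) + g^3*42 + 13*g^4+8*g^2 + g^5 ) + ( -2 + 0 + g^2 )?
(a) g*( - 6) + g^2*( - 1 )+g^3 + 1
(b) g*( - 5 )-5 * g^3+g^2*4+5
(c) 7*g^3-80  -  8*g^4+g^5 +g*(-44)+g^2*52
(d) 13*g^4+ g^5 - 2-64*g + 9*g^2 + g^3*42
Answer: d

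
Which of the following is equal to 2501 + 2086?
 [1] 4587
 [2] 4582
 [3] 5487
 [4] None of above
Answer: 1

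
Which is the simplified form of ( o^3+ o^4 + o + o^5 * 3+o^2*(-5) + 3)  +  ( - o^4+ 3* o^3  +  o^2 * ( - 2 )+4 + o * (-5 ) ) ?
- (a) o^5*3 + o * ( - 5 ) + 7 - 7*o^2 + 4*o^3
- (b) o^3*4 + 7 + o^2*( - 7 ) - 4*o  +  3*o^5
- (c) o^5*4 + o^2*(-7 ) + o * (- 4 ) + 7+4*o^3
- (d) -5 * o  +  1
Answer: b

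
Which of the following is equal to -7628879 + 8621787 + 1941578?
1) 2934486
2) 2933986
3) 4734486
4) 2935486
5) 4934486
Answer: 1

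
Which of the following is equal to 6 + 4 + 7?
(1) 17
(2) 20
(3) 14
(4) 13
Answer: 1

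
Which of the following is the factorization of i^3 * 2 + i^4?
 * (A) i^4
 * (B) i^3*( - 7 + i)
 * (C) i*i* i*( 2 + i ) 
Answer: C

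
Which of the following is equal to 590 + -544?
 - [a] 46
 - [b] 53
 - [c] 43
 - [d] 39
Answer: a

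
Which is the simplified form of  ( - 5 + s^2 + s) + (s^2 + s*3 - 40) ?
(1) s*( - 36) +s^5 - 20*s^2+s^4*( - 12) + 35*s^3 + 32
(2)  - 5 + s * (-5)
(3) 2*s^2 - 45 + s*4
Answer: 3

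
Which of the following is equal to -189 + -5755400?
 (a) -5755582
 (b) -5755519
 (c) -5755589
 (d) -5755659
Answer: c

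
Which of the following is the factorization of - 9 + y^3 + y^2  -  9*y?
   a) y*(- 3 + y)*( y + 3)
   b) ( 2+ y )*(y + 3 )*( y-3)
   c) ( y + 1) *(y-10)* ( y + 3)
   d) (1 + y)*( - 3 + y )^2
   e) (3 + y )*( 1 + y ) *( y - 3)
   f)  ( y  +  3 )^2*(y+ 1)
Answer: e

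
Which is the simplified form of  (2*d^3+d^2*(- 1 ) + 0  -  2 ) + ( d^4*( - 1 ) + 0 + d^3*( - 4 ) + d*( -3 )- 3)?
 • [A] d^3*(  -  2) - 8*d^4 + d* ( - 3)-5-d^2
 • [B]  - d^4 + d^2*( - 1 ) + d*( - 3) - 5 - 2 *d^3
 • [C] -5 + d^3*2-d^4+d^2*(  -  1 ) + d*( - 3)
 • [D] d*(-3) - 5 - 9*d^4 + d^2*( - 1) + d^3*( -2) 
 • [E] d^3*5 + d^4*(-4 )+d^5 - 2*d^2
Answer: B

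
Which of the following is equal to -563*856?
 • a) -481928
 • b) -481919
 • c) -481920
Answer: a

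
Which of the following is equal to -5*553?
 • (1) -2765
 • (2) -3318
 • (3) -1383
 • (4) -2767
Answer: 1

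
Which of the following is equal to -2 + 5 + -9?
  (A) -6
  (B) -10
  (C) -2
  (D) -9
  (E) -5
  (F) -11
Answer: A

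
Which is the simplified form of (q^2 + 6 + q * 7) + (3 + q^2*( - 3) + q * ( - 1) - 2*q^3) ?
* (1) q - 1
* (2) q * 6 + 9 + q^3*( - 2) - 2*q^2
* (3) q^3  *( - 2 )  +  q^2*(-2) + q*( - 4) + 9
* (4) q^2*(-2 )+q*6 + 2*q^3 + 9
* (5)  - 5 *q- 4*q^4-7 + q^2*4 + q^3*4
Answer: 2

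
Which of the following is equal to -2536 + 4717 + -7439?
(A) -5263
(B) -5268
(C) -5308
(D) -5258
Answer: D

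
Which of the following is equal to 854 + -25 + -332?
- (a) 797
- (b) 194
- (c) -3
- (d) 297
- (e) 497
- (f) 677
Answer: e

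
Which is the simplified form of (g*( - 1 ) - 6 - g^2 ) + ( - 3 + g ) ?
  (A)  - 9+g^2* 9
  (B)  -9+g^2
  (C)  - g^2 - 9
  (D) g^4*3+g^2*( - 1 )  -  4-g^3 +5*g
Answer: C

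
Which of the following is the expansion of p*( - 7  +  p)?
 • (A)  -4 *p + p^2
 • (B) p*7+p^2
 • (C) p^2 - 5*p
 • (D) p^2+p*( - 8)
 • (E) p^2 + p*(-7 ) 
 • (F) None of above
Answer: E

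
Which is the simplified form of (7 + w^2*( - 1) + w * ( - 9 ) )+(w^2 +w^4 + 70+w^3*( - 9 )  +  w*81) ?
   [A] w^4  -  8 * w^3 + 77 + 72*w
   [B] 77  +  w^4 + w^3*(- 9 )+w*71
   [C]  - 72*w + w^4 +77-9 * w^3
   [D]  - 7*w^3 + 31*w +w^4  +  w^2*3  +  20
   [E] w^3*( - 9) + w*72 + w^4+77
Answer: E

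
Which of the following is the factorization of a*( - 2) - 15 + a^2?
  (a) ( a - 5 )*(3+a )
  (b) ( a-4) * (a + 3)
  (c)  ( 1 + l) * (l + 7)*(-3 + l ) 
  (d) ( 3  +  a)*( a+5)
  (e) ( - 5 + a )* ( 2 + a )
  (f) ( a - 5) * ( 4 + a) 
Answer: a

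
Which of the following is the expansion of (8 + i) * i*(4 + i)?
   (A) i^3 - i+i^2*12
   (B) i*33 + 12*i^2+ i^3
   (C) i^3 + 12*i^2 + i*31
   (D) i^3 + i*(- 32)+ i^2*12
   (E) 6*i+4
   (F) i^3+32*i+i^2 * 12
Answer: F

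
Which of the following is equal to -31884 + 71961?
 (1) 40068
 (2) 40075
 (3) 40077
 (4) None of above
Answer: 3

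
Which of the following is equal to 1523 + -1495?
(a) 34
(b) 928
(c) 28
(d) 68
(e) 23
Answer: c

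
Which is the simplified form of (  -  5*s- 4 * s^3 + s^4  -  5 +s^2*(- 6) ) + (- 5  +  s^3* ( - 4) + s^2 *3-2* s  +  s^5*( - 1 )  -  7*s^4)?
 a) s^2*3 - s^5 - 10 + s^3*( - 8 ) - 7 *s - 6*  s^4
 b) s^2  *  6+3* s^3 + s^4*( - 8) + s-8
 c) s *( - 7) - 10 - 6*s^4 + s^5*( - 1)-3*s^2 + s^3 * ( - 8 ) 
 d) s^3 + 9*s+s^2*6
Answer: c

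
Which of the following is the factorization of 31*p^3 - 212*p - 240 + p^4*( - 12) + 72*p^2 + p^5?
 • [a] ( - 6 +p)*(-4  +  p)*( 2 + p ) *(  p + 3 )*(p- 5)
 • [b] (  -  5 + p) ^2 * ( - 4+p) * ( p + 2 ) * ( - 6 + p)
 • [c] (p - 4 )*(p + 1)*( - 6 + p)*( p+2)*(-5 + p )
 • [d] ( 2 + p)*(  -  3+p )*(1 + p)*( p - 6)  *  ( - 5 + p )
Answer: c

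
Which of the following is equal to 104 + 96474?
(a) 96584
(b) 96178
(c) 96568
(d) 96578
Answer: d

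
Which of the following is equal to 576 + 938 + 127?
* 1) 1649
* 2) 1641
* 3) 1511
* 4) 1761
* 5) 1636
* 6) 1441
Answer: 2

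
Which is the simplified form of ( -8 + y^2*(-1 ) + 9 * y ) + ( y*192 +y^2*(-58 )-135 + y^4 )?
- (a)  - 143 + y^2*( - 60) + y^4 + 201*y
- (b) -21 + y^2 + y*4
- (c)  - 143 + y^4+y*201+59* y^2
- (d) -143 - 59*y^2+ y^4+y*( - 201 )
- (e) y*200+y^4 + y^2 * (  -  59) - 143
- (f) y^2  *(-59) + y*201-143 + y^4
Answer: f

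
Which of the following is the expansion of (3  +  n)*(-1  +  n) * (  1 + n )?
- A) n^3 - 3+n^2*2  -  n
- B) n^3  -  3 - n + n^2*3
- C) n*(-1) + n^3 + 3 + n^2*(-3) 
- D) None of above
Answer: B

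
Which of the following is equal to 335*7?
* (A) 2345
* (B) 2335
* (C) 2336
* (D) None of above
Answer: A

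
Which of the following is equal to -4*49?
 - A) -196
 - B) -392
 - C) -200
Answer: A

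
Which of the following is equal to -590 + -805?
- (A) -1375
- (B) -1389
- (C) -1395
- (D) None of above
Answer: C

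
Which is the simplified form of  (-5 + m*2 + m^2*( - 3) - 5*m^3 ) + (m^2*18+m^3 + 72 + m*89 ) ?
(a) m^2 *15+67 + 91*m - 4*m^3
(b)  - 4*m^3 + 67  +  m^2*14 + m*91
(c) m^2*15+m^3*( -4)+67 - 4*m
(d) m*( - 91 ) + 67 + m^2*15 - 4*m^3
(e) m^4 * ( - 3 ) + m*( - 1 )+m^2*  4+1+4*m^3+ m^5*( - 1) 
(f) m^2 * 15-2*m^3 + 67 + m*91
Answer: a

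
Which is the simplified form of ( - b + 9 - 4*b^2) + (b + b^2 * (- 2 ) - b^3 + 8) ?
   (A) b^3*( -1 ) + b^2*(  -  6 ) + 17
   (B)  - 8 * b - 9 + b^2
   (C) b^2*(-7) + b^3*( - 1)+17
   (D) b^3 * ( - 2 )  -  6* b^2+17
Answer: A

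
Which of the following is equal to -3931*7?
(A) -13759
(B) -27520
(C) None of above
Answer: C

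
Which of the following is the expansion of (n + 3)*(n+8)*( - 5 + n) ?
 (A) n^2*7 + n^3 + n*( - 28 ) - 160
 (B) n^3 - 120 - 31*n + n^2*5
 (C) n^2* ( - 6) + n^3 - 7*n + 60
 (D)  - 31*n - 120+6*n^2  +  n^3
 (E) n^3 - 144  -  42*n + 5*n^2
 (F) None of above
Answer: D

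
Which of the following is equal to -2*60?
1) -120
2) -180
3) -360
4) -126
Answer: 1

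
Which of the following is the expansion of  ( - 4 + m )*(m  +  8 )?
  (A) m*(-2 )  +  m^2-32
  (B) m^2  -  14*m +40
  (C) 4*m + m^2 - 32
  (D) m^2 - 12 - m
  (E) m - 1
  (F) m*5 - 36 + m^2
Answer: C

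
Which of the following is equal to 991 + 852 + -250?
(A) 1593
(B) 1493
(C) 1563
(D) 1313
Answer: A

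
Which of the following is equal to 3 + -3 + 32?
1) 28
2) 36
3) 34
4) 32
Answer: 4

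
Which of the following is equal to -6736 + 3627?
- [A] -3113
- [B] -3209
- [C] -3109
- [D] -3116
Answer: C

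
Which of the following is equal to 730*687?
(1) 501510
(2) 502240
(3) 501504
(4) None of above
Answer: 1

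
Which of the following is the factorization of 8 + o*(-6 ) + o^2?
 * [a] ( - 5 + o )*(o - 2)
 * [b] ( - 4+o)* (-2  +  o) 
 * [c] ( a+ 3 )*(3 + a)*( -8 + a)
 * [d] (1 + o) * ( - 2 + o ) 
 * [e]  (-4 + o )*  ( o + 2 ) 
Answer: b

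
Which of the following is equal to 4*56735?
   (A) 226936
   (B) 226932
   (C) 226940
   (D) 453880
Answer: C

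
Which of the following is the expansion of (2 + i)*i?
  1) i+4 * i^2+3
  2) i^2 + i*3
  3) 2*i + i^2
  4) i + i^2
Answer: 3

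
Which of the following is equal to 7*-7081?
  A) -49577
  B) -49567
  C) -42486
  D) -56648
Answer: B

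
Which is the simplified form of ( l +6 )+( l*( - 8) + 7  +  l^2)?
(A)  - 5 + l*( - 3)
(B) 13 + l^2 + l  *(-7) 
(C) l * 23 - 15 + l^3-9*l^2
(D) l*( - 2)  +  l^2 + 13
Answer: B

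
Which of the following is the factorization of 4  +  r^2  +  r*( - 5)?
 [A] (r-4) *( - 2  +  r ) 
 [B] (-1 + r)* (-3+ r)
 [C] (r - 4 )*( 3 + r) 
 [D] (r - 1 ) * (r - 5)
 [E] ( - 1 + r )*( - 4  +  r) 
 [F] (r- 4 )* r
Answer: E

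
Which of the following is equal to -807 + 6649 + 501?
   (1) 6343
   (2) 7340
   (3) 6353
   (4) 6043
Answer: 1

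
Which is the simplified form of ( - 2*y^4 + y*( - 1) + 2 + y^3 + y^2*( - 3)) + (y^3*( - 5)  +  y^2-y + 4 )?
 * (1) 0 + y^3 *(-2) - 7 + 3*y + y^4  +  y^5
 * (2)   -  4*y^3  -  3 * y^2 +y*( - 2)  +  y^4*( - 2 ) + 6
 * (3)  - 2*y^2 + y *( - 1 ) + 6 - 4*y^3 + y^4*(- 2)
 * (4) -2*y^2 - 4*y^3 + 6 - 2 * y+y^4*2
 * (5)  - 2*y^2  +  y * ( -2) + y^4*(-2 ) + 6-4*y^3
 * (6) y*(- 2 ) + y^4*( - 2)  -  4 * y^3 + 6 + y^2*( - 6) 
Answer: 5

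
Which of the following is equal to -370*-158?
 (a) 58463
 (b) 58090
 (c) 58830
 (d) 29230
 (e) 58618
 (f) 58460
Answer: f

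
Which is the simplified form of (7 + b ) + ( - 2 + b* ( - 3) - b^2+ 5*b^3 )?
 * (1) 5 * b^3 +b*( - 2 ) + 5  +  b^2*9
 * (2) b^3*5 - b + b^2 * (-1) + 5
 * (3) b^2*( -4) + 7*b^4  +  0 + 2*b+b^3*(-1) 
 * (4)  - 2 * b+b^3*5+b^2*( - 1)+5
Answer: 4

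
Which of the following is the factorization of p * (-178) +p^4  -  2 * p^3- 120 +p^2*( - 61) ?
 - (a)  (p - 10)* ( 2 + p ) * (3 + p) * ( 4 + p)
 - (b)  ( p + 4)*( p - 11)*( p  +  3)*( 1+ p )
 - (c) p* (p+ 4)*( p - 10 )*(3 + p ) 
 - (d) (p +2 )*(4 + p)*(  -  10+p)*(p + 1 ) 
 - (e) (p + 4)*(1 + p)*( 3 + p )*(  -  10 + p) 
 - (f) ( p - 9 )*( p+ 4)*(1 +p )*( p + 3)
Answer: e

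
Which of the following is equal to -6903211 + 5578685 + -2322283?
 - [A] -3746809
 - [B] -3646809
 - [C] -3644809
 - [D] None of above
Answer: B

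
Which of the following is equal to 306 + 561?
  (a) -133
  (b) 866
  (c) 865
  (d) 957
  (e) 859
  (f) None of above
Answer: f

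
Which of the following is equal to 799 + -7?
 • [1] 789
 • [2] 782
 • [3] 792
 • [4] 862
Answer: 3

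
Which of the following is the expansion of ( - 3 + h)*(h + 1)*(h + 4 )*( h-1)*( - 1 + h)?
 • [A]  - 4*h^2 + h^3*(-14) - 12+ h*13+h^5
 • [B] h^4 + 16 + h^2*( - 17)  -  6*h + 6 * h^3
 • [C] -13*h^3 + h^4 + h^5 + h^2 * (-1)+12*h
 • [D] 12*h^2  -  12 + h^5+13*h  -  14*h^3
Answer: D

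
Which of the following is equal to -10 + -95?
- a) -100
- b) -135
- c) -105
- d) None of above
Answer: c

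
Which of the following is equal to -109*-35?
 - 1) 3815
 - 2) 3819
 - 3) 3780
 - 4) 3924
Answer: 1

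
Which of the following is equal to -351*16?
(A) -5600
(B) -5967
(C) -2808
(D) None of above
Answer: D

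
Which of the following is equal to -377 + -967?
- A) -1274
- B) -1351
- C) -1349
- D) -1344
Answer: D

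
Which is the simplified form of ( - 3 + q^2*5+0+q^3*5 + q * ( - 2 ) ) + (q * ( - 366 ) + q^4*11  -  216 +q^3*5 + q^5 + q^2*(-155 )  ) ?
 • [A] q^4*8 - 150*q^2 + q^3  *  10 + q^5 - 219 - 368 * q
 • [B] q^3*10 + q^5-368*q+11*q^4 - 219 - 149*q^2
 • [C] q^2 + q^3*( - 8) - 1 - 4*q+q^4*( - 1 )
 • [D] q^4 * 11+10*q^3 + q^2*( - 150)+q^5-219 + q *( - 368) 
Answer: D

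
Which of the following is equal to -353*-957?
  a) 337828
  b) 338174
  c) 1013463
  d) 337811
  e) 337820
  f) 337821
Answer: f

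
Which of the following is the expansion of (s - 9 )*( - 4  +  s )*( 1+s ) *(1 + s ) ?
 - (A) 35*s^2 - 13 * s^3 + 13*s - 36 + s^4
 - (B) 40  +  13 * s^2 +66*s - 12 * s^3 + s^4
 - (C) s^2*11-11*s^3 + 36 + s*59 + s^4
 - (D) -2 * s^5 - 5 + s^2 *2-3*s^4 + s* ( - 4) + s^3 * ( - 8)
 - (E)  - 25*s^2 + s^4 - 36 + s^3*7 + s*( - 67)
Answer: C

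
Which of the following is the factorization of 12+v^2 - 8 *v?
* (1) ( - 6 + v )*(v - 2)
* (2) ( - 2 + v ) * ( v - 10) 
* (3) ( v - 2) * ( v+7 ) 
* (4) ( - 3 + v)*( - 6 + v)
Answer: 1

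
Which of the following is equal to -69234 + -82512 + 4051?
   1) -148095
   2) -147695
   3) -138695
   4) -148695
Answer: 2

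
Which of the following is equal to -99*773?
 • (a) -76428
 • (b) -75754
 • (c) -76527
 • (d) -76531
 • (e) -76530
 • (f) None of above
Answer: c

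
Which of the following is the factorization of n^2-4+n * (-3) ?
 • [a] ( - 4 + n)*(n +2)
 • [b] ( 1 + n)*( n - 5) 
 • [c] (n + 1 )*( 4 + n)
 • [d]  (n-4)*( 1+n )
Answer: d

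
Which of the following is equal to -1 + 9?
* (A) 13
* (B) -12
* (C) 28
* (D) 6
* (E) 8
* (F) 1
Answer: E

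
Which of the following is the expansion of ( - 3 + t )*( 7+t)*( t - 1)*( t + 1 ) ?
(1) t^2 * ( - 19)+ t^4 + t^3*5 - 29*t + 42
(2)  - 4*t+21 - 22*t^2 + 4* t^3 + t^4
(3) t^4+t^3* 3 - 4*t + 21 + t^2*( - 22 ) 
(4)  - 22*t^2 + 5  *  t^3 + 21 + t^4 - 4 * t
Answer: 2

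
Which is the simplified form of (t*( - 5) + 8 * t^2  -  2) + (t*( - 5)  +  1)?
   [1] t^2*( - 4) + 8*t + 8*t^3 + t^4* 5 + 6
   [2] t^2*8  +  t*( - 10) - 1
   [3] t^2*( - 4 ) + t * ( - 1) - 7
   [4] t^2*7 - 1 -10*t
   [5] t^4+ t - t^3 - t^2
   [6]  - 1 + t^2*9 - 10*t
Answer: 2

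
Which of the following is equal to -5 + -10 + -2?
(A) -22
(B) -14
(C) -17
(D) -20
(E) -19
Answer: C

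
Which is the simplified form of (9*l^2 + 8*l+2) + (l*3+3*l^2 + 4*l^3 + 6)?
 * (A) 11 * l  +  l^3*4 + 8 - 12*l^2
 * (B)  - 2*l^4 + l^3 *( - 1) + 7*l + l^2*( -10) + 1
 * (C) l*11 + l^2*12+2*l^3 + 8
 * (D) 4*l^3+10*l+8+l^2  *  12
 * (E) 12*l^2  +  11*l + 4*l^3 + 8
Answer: E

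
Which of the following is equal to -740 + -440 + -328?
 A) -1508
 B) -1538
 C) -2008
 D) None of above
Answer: A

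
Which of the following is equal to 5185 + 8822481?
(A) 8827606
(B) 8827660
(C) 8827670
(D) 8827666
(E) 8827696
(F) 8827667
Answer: D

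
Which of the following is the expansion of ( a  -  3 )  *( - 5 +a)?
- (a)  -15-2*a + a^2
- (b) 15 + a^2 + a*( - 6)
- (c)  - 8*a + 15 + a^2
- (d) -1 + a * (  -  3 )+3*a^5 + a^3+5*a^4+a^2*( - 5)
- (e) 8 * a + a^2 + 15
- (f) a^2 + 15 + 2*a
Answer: c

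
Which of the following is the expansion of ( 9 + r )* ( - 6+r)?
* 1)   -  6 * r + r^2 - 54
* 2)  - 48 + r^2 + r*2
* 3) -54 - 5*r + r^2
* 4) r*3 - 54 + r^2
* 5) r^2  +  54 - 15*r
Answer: 4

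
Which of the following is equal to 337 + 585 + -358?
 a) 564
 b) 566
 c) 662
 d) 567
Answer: a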